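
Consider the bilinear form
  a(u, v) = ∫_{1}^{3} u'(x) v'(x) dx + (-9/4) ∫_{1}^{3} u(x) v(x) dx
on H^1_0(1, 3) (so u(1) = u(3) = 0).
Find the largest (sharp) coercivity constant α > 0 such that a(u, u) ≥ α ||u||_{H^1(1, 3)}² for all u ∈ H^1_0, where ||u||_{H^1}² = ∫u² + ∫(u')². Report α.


α = (-9 + π^2)/(4 + π^2)

Coercivity of a(·,·) on H^1_0(1, 3) means a(u, u) ≥ α ||u||_{H^1}² for every u ∈ H^1_0.
The interval has length L = 2, and Poincaré/coercivity depend only on L. Here a(u, u) = ∫(u')² + (-9/4)·∫u².
Here c = -9/4 < 0 with |c| < (π/L)² = π^2/4, so coercivity still holds. The condition a(u,u) ≥ α||u||_{H^1}² reads (1−α)∫(u')² ≥ (α−c)∫u². Any admissible α is ≤ 1 (rapidly oscillating u have ∫u²/∫(u')² → 0), and α = 1 would force 0 ≥ (1−c)∫u², impossible since c < 1; so 1−α > 0. By the sharp Poincaré inequality on H^1_0 of an interval of length L, ∫(u')² ≥ (π/L)²∫u² with equality for the first sine mode sin(π(x−x₀)/L) (x₀ the left endpoint), so the inequality holds for all u iff (1−α)(π/L)² ≥ α − c, i.e. α ≤ ((π/L)² + c)/((π/L)² + 1) = (1 + c(L/π)²)/(1 + (L/π)²). (Direct route, valid since c ≤ 0: Poincaré gives c∫u² ≥ c(L/π)²∫(u')², so a(u,u) ≥ (1 + c(L/π)²)∫(u')², while ||u||_{H^1}² ≤ (1 + (L/π)²)∫(u')²; dividing yields the same α.) With (π/L)² = π^2/4 and c = -9/4, the largest admissible constant is α = ((π/L)² + c)/((π/L)² + 1).
Simplifying, α = (-9 + π^2)/(4 + π^2).


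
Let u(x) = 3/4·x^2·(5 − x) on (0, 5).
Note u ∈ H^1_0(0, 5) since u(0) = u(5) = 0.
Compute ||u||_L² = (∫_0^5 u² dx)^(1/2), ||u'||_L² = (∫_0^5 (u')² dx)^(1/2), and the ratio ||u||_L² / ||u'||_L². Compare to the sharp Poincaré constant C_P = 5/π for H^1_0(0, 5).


||u||_L² / ||u'||_L² = 5*sqrt(14)/14 < C_P = 5/π.

u(x) = 3/4·x^2·(5 − x), so u'(x) = 3*x*(10 - 3*x)/4.
u(x) = 3/4·x^2·(5 − x) vanishes at x = 0 and x = 5, so u ∈ H^1_0(0, 5). Differentiate via the product rule and integrate the resulting polynomials term by term.
  ∫_0^5 u² dx = ∫_0^5 (9*x^6/16 - 45*x^5/8 + 225*x^4/16) dx. Term by term:
    ∫_0^5 9*x^6/16 dx = 703125/112;  ∫_0^5 -45*x^5/8 dx = -234375/16;  ∫_0^5 225*x^4/16 dx = 140625/16.
  Sum: 703125/112 − 234375/16 + 140625/16 = 46875/112.
  ∫_0^5 (u')² dx = ∫_0^5 (81*x^4/16 - 135*x^3/4 + 225*x^2/4) dx. Term by term:
    ∫_0^5 81*x^4/16 dx = 50625/16;  ∫_0^5 -135*x^3/4 dx = -84375/16;  ∫_0^5 225*x^2/4 dx = 9375/4.
  Sum: 50625/16 − 84375/16 + 9375/4 = 1875/8.
∫_0^5 u² dx = 46875/112, so ||u||_L² = 125*sqrt(21)/28.
∫_0^5 (u')² dx = 1875/8, so ||u'||_L² = 25*sqrt(6)/4.
Ratio ||u||_L² / ||u'||_L² = 5*sqrt(14)/14.
Sharp Poincaré constant on H^1_0(0, 5) is C_P = L/π = 5/π, achieved by sin(π/5·x).
A polynomial bump cannot attain the sharp Poincaré constant (only the first sine eigenfunction does), so the ratio is strictly less than C_P, consistent with ||u||_L² ≤ C_P ||u'||_L².


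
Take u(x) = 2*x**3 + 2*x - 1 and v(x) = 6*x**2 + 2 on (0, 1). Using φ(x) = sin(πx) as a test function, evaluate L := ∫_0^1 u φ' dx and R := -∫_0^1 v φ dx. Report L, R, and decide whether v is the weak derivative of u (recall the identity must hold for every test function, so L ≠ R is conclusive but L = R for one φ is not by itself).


LHS = -10/π + 24/π^3, RHS = -10/π + 24/π^3. Yes, v = u' weakly.

u(x) = 2*x**3 + 2*x - 1, classical derivative u'(x) = 6*x**2 + 2.
φ(x) = sin(πx), so φ'(x) = π*cos(π*x).
Note φ(0) = φ(1) = 0, so the boundary term u·φ vanishes.
LHS = ∫_0^1 u(x) φ'(x) dx = ∫_0^1 (2*π*x^3*cos(π*x) + 2*π*x*cos(π*x) - π*cos(π*x)) dx. Term by term:
  ∫_0^1 -π*cos(π*x) dx = 0;  ∫_0^1 2*π*x*cos(π*x) dx = -4/π;  ∫_0^1 2*π*x^3*cos(π*x) dx = -6/π + 24/π^3.
Sum: 0 − 4/π + -6/π + 24/π^3 = -10/π + 24/π^3.
So LHS = -10/π + 24/π^3.
∫_0^1 v(x) φ(x) dx = ∫_0^1 (6*x^2*sin(π*x) + 2*sin(π*x)) dx. Term by term:
  ∫_0^1 2*sin(π*x) dx = 4/π;  ∫_0^1 6*x^2*sin(π*x) dx = -24/π^3 + 6/π.
Sum: 4/π + -24/π^3 + 6/π = -24/π^3 + 10/π.
So RHS = -∫_0^1 v(x) φ(x) dx = -10/π + 24/π^3.
LHS = RHS, so the identity holds for this test φ.
Moreover u is smooth here and v(x) = u'(x) = 6*x**2 + 2 pointwise, so the identity holds for every test function. Hence v is the weak derivative of u.


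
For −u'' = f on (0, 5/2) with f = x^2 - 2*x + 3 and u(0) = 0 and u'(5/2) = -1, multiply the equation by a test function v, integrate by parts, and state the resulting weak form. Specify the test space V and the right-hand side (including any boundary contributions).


V = {v ∈ H^1(0, 5/2) : v(0) = 0} (test functions vanish at x = 0 where u is specified); weak form: ∫_0^5/2 u'v' dx = ∫_0^5/2 (x^2 - 2*x + 3) v dx − v(5/2) for all v ∈ V.

Multiply both sides by a test function v and integrate from 0 to 5/2:
  ∫_0^5/2 −u''(x) v(x) dx = ∫_0^5/2 f(x) v(x) dx.
Integrate the LHS by parts once:
  ∫_0^5/2 −u'' v dx = −[u'(x) v(x)]_0^5/2 + ∫_0^5/2 u'(x) v'(x) dx.
Thus ∫_0^5/2 u'(x) v'(x) dx = ∫_0^5/2 f(x) v(x) dx + [u'(x) v(x)]_0^5/2.
Choose V so that boundary terms are either known or forced to vanish.
Mixed BC: u(0) = 0 (Dirichlet) and u'(5/2) = -1 (Neumann). Define V = {v ∈ H^1(0, 5/2) : v(0) = 0}. Then [u' v]_0^5/2 = u'(5/2)·v(5/2) − u'(0)·0 = − v(5/2).
Weak formulation: find u (satisfying any essential BC) such that ∫_0^5/2 u'(x) v'(x) dx = ∫_0^5/2 f v dx − v(5/2) for all v ∈ V (Dirichlet at 0 absorbed into V; Neumann datum at x = 5/2 contributes the boundary term).
Substituting f(x) = x^2 - 2*x + 3, the right-hand side is ∫_0^5/2 (x^2 - 2*x + 3) v dx − v(5/2).


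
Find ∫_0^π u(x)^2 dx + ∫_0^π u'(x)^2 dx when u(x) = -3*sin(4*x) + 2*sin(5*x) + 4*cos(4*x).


||u||_{H^1(0,π)}^2 = 2720/9 + 529*π/2

u'(x) = -16*sin(4*x) - 12*cos(4*x) + 10*cos(5*x).
Expand u² and (u')² and integrate term by term on (0, π), using: for integers n ≥ 1, ∫_0^π sin²(nx) dx = ∫_0^π cos²(nx) dx = π/2; for n ≠ n', ∫_0^π sin(nx)sin(n'x) dx = ∫_0^π cos(nx)cos(n'x) dx = 0; and by product-to-sum, ∫_0^π sin(nx)cos(n'x) dx = ½∫_0^π [sin((n+n')x) + sin((n−n')x)] dx, which is 0 when n+n' is even and 2n/(n²−n'²) when n+n' is odd (it need not vanish on (0, π)).
  u² squared terms: (-3)²·∫sin(4x)² dx = 9·π/2 = 9*π/2;  (2)²·∫sin(5x)² dx = 4·π/2 = 2*π;  (4)²·∫cos(4x)² dx = 16·π/2 = 8*π.
  u² cross terms: 2·(-3)·(2)·∫sin(4x)·sin(5x) dx = -12·(0) = 0;  2·(-3)·(4)·∫sin(4x)·cos(4x) dx = -24·(0) = 0;  2·(2)·(4)·∫sin(5x)·cos(4x) dx = 16·(10/9) = 160/9.
  So ∫_0^π u² dx = 9*π/2 + 2*π + 8*π + 0 + 0 + 160/9 = 160/9 + 29*π/2.
  (u')² squared terms: (-16)²·∫sin(4x)² dx = 256·π/2 = 128*π;  (-12)²·∫cos(4x)² dx = 144·π/2 = 72*π;  (10)²·∫cos(5x)² dx = 100·π/2 = 50*π.
  (u')² cross terms: 2·(-16)·(-12)·∫sin(4x)·cos(4x) dx = 384·(0) = 0;  2·(-16)·(10)·∫sin(4x)·cos(5x) dx = -320·(-8/9) = 2560/9;  2·(-12)·(10)·∫cos(4x)·cos(5x) dx = -240·(0) = 0.
  So ∫_0^π (u')² dx = 128*π + 72*π + 50*π + 0 + 2560/9 + 0 = 2560/9 + 250*π.
||u||_{H^1}^2 = (160/9 + 29*π/2) + (2560/9 + 250*π) = 2720/9 + 529*π/2.


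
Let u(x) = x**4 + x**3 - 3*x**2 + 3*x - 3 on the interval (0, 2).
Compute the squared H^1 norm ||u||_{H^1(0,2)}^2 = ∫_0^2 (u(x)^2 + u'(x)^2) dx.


||u||_{H^1}^2 = 24320/63

The H^1 norm (squared) on an interval (0, L) is
  ||u||_{H^1}^2 = ∫_0^L u(x)^2 dx + ∫_0^L u'(x)^2 dx.
Compute u'(x) = 4*x**3 + 3*x**2 - 6*x + 3.
Then u(x)^2 = x**8 + 2*x**7 - 5*x**6 + 9*x**4 - 24*x**3 + 27*x**2 - 18*x + 9 and u'(x)^2 = 16*x**6 + 24*x**5 - 39*x**4 - 12*x**3 + 54*x**2 - 36*x + 9.
Integrate each monomial from 0 to 2 using ∫_0^2 c·x^n dx = c·2^(n+1)/(n+1):
  ∫_0^2 u(x)^2 dx = ∫_0^2 (x^8 + 2*x^7 - 5*x^6 + 9*x^4 - 24*x^3 + 27*x^2 - 18*x + 9) dx. Term by term:
    ∫_0^2 x^8 dx = 512/9;  ∫_0^2 2*x^7 dx = 64;  ∫_0^2 -5*x^6 dx = -640/7;
    ∫_0^2 9*x^4 dx = 288/5;  ∫_0^2 -24*x^3 dx = -96;  ∫_0^2 27*x^2 dx = 72;
    ∫_0^2 -18*x dx = -36;  ∫_0^2 9 dx = 18.
  Sum: 512/9 + 64 − 640/7 + 288/5 − 96 + 72 − 36 + 18 = 14194/315.
  ∫_0^2 u'(x)^2 dx = ∫_0^2 (16*x^6 + 24*x^5 - 39*x^4 - 12*x^3 + 54*x^2 - 36*x + 9) dx. Term by term:
    ∫_0^2 16*x^6 dx = 2048/7;  ∫_0^2 24*x^5 dx = 256;  ∫_0^2 -39*x^4 dx = -1248/5;
    ∫_0^2 -12*x^3 dx = -48;  ∫_0^2 54*x^2 dx = 144;  ∫_0^2 -36*x dx = -72;
    ∫_0^2 9 dx = 18.
  Sum: 2048/7 + 256 − 1248/5 − 48 + 144 − 72 + 18 = 11934/35.
Adding: ||u||_{H^1}^2 = 14194/315 + 11934/35 = 24320/63.


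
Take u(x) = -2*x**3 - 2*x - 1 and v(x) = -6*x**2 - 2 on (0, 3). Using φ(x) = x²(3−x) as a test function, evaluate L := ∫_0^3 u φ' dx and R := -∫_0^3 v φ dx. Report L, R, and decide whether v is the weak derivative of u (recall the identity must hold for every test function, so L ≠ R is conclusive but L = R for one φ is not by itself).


LHS = 1593/10, RHS = 1593/10. Yes, v = u' weakly.

u(x) = -2*x**3 - 2*x - 1, classical derivative u'(x) = -6*x**2 - 2.
φ(x) = x²(3−x), so φ'(x) = 3*x*(2 - x).
Note φ(0) = φ(3) = 0, so the boundary term u·φ vanishes.
LHS = ∫_0^3 u(x) φ'(x) dx = ∫_0^3 (6*x^5 - 12*x^4 + 6*x^3 - 9*x^2 - 6*x) dx. Term by term:
  ∫_0^3 6*x^5 dx = 729;  ∫_0^3 -12*x^4 dx = -2916/5;  ∫_0^3 6*x^3 dx = 243/2;
  ∫_0^3 -9*x^2 dx = -81;  ∫_0^3 -6*x dx = -27.
Sum: 729 − 2916/5 + 243/2 − 81 − 27 = 1593/10.
So LHS = 1593/10.
∫_0^3 v(x) φ(x) dx = ∫_0^3 (6*x^5 - 18*x^4 + 2*x^3 - 6*x^2) dx. Term by term:
  ∫_0^3 6*x^5 dx = 729;  ∫_0^3 -18*x^4 dx = -4374/5;  ∫_0^3 2*x^3 dx = 81/2;
  ∫_0^3 -6*x^2 dx = -54.
Sum: 729 − 4374/5 + 81/2 − 54 = -1593/10.
So RHS = -∫_0^3 v(x) φ(x) dx = 1593/10.
LHS = RHS, so the identity holds for this test φ.
Moreover u is smooth here and v(x) = u'(x) = -6*x**2 - 2 pointwise, so the identity holds for every test function. Hence v is the weak derivative of u.


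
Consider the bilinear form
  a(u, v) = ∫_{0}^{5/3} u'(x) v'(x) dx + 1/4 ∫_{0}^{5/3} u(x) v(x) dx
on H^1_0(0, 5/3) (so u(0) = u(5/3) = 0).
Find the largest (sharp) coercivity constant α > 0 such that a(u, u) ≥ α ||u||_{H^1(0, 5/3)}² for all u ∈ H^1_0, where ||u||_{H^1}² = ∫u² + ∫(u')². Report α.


α = (25 + 36*π^2)/(4*(25 + 9*π^2))

Coercivity of a(·,·) on H^1_0(0, 5/3) means a(u, u) ≥ α ||u||_{H^1}² for every u ∈ H^1_0.
The interval has length L = 5/3, and Poincaré/coercivity depend only on L. Here a(u, u) = ∫(u')² + (1/4)·∫u².
Here 0 < c = 1/4 < 1. The condition a(u,u) ≥ α||u||_{H^1}² reads (1−α)∫(u')² ≥ (α−c)∫u². Any admissible α is ≤ 1 (rapidly oscillating u have ∫u²/∫(u')² → 0), and α = 1 would force 0 ≥ (1−c)∫u², impossible since c < 1; so 1−α > 0. By the sharp Poincaré inequality on H^1_0 of an interval of length L, ∫(u')² ≥ (π/L)²∫u² with equality for the first sine mode sin(π(x−x₀)/L) (x₀ the left endpoint), so the inequality holds for all u iff (1−α)(π/L)² ≥ α − c, i.e. α ≤ ((π/L)² + c)/((π/L)² + 1) = (1 + c(L/π)²)/(1 + (L/π)²). With (π/L)² = 9*π^2/25 and c = 1/4, the largest admissible constant is α = ((π/L)² + c)/((π/L)² + 1).
Simplifying, α = (25 + 36*π^2)/(4*(25 + 9*π^2)).


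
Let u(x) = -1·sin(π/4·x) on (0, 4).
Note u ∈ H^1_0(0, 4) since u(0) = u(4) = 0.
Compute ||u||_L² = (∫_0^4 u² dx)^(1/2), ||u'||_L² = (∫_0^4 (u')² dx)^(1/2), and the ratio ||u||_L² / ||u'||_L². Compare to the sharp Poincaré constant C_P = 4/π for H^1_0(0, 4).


||u||_L² / ||u'||_L² = 4/π = C_P.

u(x) = -1·sin(π/4·x), so u'(x) = -π*cos(π*x/4)/4.
Writing u(x) = A·sin(kπx/L) with A = -1 and k = 1, use ∫_0^L sin²(kπx/L) dx = L/2 and ∫_0^L cos²(kπx/L) dx = L/2.
u² = 1·sin²(π/4·x) and (u')² = π^2/16·cos²(π/4·x), and each of sin², cos² integrates to L/2 = 2 over (0, 4).
∫_0^4 u² dx = 2, so ||u||_L² = sqrt(2).
∫_0^4 (u')² dx = π^2/8, so ||u'||_L² = sqrt(2)*π/4.
Ratio ||u||_L² / ||u'||_L² = 4/π.
Sharp Poincaré constant on H^1_0(0, 4) is C_P = L/π = 4/π, achieved by sin(π/4·x).
This is the k = 1 eigenfunction (up to amplitude), so the ratio equals the sharp Poincaré constant exactly.


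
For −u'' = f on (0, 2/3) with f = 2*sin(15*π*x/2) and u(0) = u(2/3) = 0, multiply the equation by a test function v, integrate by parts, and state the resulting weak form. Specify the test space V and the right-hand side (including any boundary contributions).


V = H^1_0(0, 2/3) (so v(0) = v(2/3) = 0); weak form: ∫_0^2/3 u'v' dx = ∫_0^2/3 (2*sin(15*π*x/2)) v dx for all v ∈ V.

Multiply both sides by a test function v and integrate from 0 to 2/3:
  ∫_0^2/3 −u''(x) v(x) dx = ∫_0^2/3 f(x) v(x) dx.
Integrate the LHS by parts once:
  ∫_0^2/3 −u'' v dx = −[u'(x) v(x)]_0^2/3 + ∫_0^2/3 u'(x) v'(x) dx.
Thus ∫_0^2/3 u'(x) v'(x) dx = ∫_0^2/3 f(x) v(x) dx + [u'(x) v(x)]_0^2/3.
Choose V so that boundary terms are either known or forced to vanish.
u is Dirichlet: u(0) = u(2/3) = 0. Let V = H^1_0(0, 2/3); then v(0) = v(2/3) = 0, and [u' v]_0^2/3 = 0.
Weak formulation: find u (satisfying any essential BC) such that ∫_0^2/3 u'(x) v'(x) dx = ∫_0^2/3 f v dx for all v ∈ V.
Substituting f(x) = 2*sin(15*π*x/2), the right-hand side is ∫_0^2/3 (2*sin(15*π*x/2)) v dx.


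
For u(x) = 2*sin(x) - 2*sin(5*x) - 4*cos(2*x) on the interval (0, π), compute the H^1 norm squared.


||u||_{H^1(0,π)}^2 = 640/7 + 96*π

u'(x) = 8*sin(2*x) + 2*cos(x) - 10*cos(5*x).
Expand u² and (u')² and integrate term by term on (0, π), using: for integers n ≥ 1, ∫_0^π sin²(nx) dx = ∫_0^π cos²(nx) dx = π/2; for n ≠ n', ∫_0^π sin(nx)sin(n'x) dx = ∫_0^π cos(nx)cos(n'x) dx = 0; and by product-to-sum, ∫_0^π sin(nx)cos(n'x) dx = ½∫_0^π [sin((n+n')x) + sin((n−n')x)] dx, which is 0 when n+n' is even and 2n/(n²−n'²) when n+n' is odd (it need not vanish on (0, π)).
  u² squared terms: (-4)²·∫cos(2x)² dx = 16·π/2 = 8*π;  (-2)²·∫sin(5x)² dx = 4·π/2 = 2*π;  (2)²·∫sin(x)² dx = 4·π/2 = 2*π.
  u² cross terms: 2·(-4)·(-2)·∫cos(2x)·sin(5x) dx = 16·(10/21) = 160/21;  2·(-4)·(2)·∫cos(2x)·sin(x) dx = -16·(-2/3) = 32/3;  2·(-2)·(2)·∫sin(5x)·sin(x) dx = -8·(0) = 0.
  So ∫_0^π u² dx = 8*π + 2*π + 2*π + 160/21 + 32/3 + 0 = 128/7 + 12*π.
  (u')² squared terms: (-10)²·∫cos(5x)² dx = 100·π/2 = 50*π;  (2)²·∫cos(x)² dx = 4·π/2 = 2*π;  (8)²·∫sin(2x)² dx = 64·π/2 = 32*π.
  (u')² cross terms: 2·(-10)·(2)·∫cos(5x)·cos(x) dx = -40·(0) = 0;  2·(-10)·(8)·∫cos(5x)·sin(2x) dx = -160·(-4/21) = 640/21;  2·(2)·(8)·∫cos(x)·sin(2x) dx = 32·(4/3) = 128/3.
  So ∫_0^π (u')² dx = 50*π + 2*π + 32*π + 0 + 640/21 + 128/3 = 512/7 + 84*π.
||u||_{H^1}^2 = (128/7 + 12*π) + (512/7 + 84*π) = 640/7 + 96*π.


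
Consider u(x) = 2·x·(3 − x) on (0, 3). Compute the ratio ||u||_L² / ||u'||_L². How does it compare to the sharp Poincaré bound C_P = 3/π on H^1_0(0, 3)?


||u||_L² / ||u'||_L² = 3*sqrt(10)/10 < C_P = 3/π.

u(x) = 2·x·(3 − x), so u'(x) = 6 - 4*x.
u(x) = 2·x·(3 − x) vanishes at x = 0 and x = 3, so u ∈ H^1_0(0, 3). Differentiate via the product rule and integrate the resulting polynomials term by term.
  ∫_0^3 u² dx = ∫_0^3 (4*x^4 - 24*x^3 + 36*x^2) dx. Term by term:
    ∫_0^3 4*x^4 dx = 972/5;  ∫_0^3 -24*x^3 dx = -486;  ∫_0^3 36*x^2 dx = 324.
  Sum: 972/5 − 486 + 324 = 162/5.
  ∫_0^3 (u')² dx = ∫_0^3 (16*x^2 - 48*x + 36) dx. Term by term:
    ∫_0^3 16*x^2 dx = 144;  ∫_0^3 -48*x dx = -216;  ∫_0^3 36 dx = 108.
  Sum: 144 − 216 + 108 = 36.
∫_0^3 u² dx = 162/5, so ||u||_L² = 9*sqrt(10)/5.
∫_0^3 (u')² dx = 36, so ||u'||_L² = 6.
Ratio ||u||_L² / ||u'||_L² = 3*sqrt(10)/10.
Sharp Poincaré constant on H^1_0(0, 3) is C_P = L/π = 3/π, achieved by sin(π/3·x).
A polynomial bump cannot attain the sharp Poincaré constant (only the first sine eigenfunction does), so the ratio is strictly less than C_P, consistent with ||u||_L² ≤ C_P ||u'||_L².


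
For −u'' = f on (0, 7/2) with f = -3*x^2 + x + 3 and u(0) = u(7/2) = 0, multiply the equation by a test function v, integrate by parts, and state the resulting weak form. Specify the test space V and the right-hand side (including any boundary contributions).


V = H^1_0(0, 7/2) (so v(0) = v(7/2) = 0); weak form: ∫_0^7/2 u'v' dx = ∫_0^7/2 (-3*x^2 + x + 3) v dx for all v ∈ V.

Multiply both sides by a test function v and integrate from 0 to 7/2:
  ∫_0^7/2 −u''(x) v(x) dx = ∫_0^7/2 f(x) v(x) dx.
Integrate the LHS by parts once:
  ∫_0^7/2 −u'' v dx = −[u'(x) v(x)]_0^7/2 + ∫_0^7/2 u'(x) v'(x) dx.
Thus ∫_0^7/2 u'(x) v'(x) dx = ∫_0^7/2 f(x) v(x) dx + [u'(x) v(x)]_0^7/2.
Choose V so that boundary terms are either known or forced to vanish.
u is Dirichlet: u(0) = u(7/2) = 0. Let V = H^1_0(0, 7/2); then v(0) = v(7/2) = 0, and [u' v]_0^7/2 = 0.
Weak formulation: find u (satisfying any essential BC) such that ∫_0^7/2 u'(x) v'(x) dx = ∫_0^7/2 f v dx for all v ∈ V.
Substituting f(x) = -3*x^2 + x + 3, the right-hand side is ∫_0^7/2 (-3*x^2 + x + 3) v dx.


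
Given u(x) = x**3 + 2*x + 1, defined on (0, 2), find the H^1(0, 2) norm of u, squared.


||u||_{H^1}^2 = 17866/105

The H^1 norm (squared) on an interval (0, L) is
  ||u||_{H^1}^2 = ∫_0^L u(x)^2 dx + ∫_0^L u'(x)^2 dx.
Compute u'(x) = 3*x**2 + 2.
Then u(x)^2 = x**6 + 4*x**4 + 2*x**3 + 4*x**2 + 4*x + 1 and u'(x)^2 = 9*x**4 + 12*x**2 + 4.
Integrate each monomial from 0 to 2 using ∫_0^2 c·x^n dx = c·2^(n+1)/(n+1):
  ∫_0^2 u(x)^2 dx = ∫_0^2 (x^6 + 4*x^4 + 2*x^3 + 4*x^2 + 4*x + 1) dx. Term by term:
    ∫_0^2 x^6 dx = 128/7;  ∫_0^2 4*x^4 dx = 128/5;  ∫_0^2 2*x^3 dx = 8;
    ∫_0^2 4*x^2 dx = 32/3;  ∫_0^2 4*x dx = 8;  ∫_0^2 1 dx = 2.
  Sum: 128/7 + 128/5 + 8 + 32/3 + 8 + 2 = 7618/105.
  ∫_0^2 u'(x)^2 dx = ∫_0^2 (9*x^4 + 12*x^2 + 4) dx. Term by term:
    ∫_0^2 9*x^4 dx = 288/5;  ∫_0^2 12*x^2 dx = 32;  ∫_0^2 4 dx = 8.
  Sum: 288/5 + 32 + 8 = 488/5.
Adding: ||u||_{H^1}^2 = 7618/105 + 488/5 = 17866/105.


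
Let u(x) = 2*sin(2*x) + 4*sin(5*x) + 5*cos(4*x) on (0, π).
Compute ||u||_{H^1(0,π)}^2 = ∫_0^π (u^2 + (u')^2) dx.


||u||_{H^1(0,π)}^2 = 6800/9 + 861*π/2

u'(x) = -20*sin(4*x) + 4*cos(2*x) + 20*cos(5*x).
Expand u² and (u')² and integrate term by term on (0, π), using: for integers n ≥ 1, ∫_0^π sin²(nx) dx = ∫_0^π cos²(nx) dx = π/2; for n ≠ n', ∫_0^π sin(nx)sin(n'x) dx = ∫_0^π cos(nx)cos(n'x) dx = 0; and by product-to-sum, ∫_0^π sin(nx)cos(n'x) dx = ½∫_0^π [sin((n+n')x) + sin((n−n')x)] dx, which is 0 when n+n' is even and 2n/(n²−n'²) when n+n' is odd (it need not vanish on (0, π)).
  u² squared terms: (2)²·∫sin(2x)² dx = 4·π/2 = 2*π;  (4)²·∫sin(5x)² dx = 16·π/2 = 8*π;  (5)²·∫cos(4x)² dx = 25·π/2 = 25*π/2.
  u² cross terms: 2·(2)·(4)·∫sin(2x)·sin(5x) dx = 16·(0) = 0;  2·(2)·(5)·∫sin(2x)·cos(4x) dx = 20·(0) = 0;  2·(4)·(5)·∫sin(5x)·cos(4x) dx = 40·(10/9) = 400/9.
  So ∫_0^π u² dx = 2*π + 8*π + 25*π/2 + 0 + 0 + 400/9 = 400/9 + 45*π/2.
  (u')² squared terms: (-20)²·∫sin(4x)² dx = 400·π/2 = 200*π;  (4)²·∫cos(2x)² dx = 16·π/2 = 8*π;  (20)²·∫cos(5x)² dx = 400·π/2 = 200*π.
  (u')² cross terms: 2·(-20)·(4)·∫sin(4x)·cos(2x) dx = -160·(0) = 0;  2·(-20)·(20)·∫sin(4x)·cos(5x) dx = -800·(-8/9) = 6400/9;  2·(4)·(20)·∫cos(2x)·cos(5x) dx = 160·(0) = 0.
  So ∫_0^π (u')² dx = 200*π + 8*π + 200*π + 0 + 6400/9 + 0 = 6400/9 + 408*π.
||u||_{H^1}^2 = (400/9 + 45*π/2) + (6400/9 + 408*π) = 6800/9 + 861*π/2.


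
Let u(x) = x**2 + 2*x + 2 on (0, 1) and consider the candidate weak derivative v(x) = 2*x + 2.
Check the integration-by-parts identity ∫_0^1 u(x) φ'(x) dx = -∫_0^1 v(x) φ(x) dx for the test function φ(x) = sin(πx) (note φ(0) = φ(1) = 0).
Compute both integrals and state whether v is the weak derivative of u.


LHS = -6/π, RHS = -6/π. Yes, v = u' weakly.

u(x) = x**2 + 2*x + 2, classical derivative u'(x) = 2*x + 2.
φ(x) = sin(πx), so φ'(x) = π*cos(π*x).
Note φ(0) = φ(1) = 0, so the boundary term u·φ vanishes.
LHS = ∫_0^1 u(x) φ'(x) dx = ∫_0^1 (π*x^2*cos(π*x) + 2*π*x*cos(π*x) + 2*π*cos(π*x)) dx. Term by term:
  ∫_0^1 2*π*cos(π*x) dx = 0;  ∫_0^1 π*x^2*cos(π*x) dx = -2/π;  ∫_0^1 2*π*x*cos(π*x) dx = -4/π.
Sum: 0 − 2/π − 4/π = -6/π.
So LHS = -6/π.
∫_0^1 v(x) φ(x) dx = ∫_0^1 (2*x*sin(π*x) + 2*sin(π*x)) dx. Term by term:
  ∫_0^1 2*sin(π*x) dx = 4/π;  ∫_0^1 2*x*sin(π*x) dx = 2/π.
Sum: 4/π + 2/π = 6/π.
So RHS = -∫_0^1 v(x) φ(x) dx = -6/π.
LHS = RHS, so the identity holds for this test φ.
Moreover u is smooth here and v(x) = u'(x) = 2*x + 2 pointwise, so the identity holds for every test function. Hence v is the weak derivative of u.


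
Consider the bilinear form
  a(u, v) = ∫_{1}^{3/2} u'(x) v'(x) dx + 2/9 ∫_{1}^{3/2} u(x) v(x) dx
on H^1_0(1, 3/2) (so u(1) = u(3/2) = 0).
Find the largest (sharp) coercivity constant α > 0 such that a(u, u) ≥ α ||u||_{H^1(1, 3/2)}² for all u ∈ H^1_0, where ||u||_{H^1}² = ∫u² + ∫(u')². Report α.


α = 2*(1 + 18*π^2)/(9*(1 + 4*π^2))

Coercivity of a(·,·) on H^1_0(1, 3/2) means a(u, u) ≥ α ||u||_{H^1}² for every u ∈ H^1_0.
The interval has length L = 1/2, and Poincaré/coercivity depend only on L. Here a(u, u) = ∫(u')² + (2/9)·∫u².
Here 0 < c = 2/9 < 1. The condition a(u,u) ≥ α||u||_{H^1}² reads (1−α)∫(u')² ≥ (α−c)∫u². Any admissible α is ≤ 1 (rapidly oscillating u have ∫u²/∫(u')² → 0), and α = 1 would force 0 ≥ (1−c)∫u², impossible since c < 1; so 1−α > 0. By the sharp Poincaré inequality on H^1_0 of an interval of length L, ∫(u')² ≥ (π/L)²∫u² with equality for the first sine mode sin(π(x−x₀)/L) (x₀ the left endpoint), so the inequality holds for all u iff (1−α)(π/L)² ≥ α − c, i.e. α ≤ ((π/L)² + c)/((π/L)² + 1) = (1 + c(L/π)²)/(1 + (L/π)²). With (π/L)² = 4*π^2 and c = 2/9, the largest admissible constant is α = ((π/L)² + c)/((π/L)² + 1).
Simplifying, α = 2*(1 + 18*π^2)/(9*(1 + 4*π^2)).


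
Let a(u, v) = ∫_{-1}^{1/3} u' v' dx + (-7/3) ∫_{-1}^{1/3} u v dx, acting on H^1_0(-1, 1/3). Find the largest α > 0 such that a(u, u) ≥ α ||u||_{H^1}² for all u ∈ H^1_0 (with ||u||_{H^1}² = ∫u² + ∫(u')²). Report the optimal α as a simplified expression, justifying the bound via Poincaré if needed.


α = (-112 + 27*π^2)/(3*(16 + 9*π^2))

Coercivity of a(·,·) on H^1_0(-1, 1/3) means a(u, u) ≥ α ||u||_{H^1}² for every u ∈ H^1_0.
The interval has length L = 4/3, and Poincaré/coercivity depend only on L. Here a(u, u) = ∫(u')² + (-7/3)·∫u².
Here c = -7/3 < 0 with |c| < (π/L)² = 9*π^2/16, so coercivity still holds. The condition a(u,u) ≥ α||u||_{H^1}² reads (1−α)∫(u')² ≥ (α−c)∫u². Any admissible α is ≤ 1 (rapidly oscillating u have ∫u²/∫(u')² → 0), and α = 1 would force 0 ≥ (1−c)∫u², impossible since c < 1; so 1−α > 0. By the sharp Poincaré inequality on H^1_0 of an interval of length L, ∫(u')² ≥ (π/L)²∫u² with equality for the first sine mode sin(π(x−x₀)/L) (x₀ the left endpoint), so the inequality holds for all u iff (1−α)(π/L)² ≥ α − c, i.e. α ≤ ((π/L)² + c)/((π/L)² + 1) = (1 + c(L/π)²)/(1 + (L/π)²). (Direct route, valid since c ≤ 0: Poincaré gives c∫u² ≥ c(L/π)²∫(u')², so a(u,u) ≥ (1 + c(L/π)²)∫(u')², while ||u||_{H^1}² ≤ (1 + (L/π)²)∫(u')²; dividing yields the same α.) With (π/L)² = 9*π^2/16 and c = -7/3, the largest admissible constant is α = ((π/L)² + c)/((π/L)² + 1).
Simplifying, α = (-112 + 27*π^2)/(3*(16 + 9*π^2)).


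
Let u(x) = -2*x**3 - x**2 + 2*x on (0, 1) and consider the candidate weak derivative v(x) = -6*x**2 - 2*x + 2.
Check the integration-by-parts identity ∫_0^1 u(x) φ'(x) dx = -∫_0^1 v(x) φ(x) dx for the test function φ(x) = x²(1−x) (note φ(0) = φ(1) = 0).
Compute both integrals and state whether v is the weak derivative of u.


LHS = 2/15, RHS = 2/15. Yes, v = u' weakly.

u(x) = -2*x**3 - x**2 + 2*x, classical derivative u'(x) = -6*x**2 - 2*x + 2.
φ(x) = x²(1−x), so φ'(x) = x*(2 - 3*x).
Note φ(0) = φ(1) = 0, so the boundary term u·φ vanishes.
LHS = ∫_0^1 u(x) φ'(x) dx = ∫_0^1 (6*x^5 - x^4 - 8*x^3 + 4*x^2) dx. Term by term:
  ∫_0^1 6*x^5 dx = 1;  ∫_0^1 -x^4 dx = -1/5;  ∫_0^1 -8*x^3 dx = -2;
  ∫_0^1 4*x^2 dx = 4/3.
Sum: 1 − 1/5 − 2 + 4/3 = 2/15.
So LHS = 2/15.
∫_0^1 v(x) φ(x) dx = ∫_0^1 (6*x^5 - 4*x^4 - 4*x^3 + 2*x^2) dx. Term by term:
  ∫_0^1 6*x^5 dx = 1;  ∫_0^1 -4*x^4 dx = -4/5;  ∫_0^1 -4*x^3 dx = -1;
  ∫_0^1 2*x^2 dx = 2/3.
Sum: 1 − 4/5 − 1 + 2/3 = -2/15.
So RHS = -∫_0^1 v(x) φ(x) dx = 2/15.
LHS = RHS, so the identity holds for this test φ.
Moreover u is smooth here and v(x) = u'(x) = -6*x**2 - 2*x + 2 pointwise, so the identity holds for every test function. Hence v is the weak derivative of u.


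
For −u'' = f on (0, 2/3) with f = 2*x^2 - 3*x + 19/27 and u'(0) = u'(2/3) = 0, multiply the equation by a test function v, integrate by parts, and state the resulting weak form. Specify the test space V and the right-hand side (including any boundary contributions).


V = H^1(0, 2/3) (no boundary constraint on v; u is determined up to an additive constant); weak form: ∫_0^2/3 u'v' dx = ∫_0^2/3 (2*x^2 - 3*x + 19/27) v dx for all v ∈ V.

Multiply both sides by a test function v and integrate from 0 to 2/3:
  ∫_0^2/3 −u''(x) v(x) dx = ∫_0^2/3 f(x) v(x) dx.
Integrate the LHS by parts once:
  ∫_0^2/3 −u'' v dx = −[u'(x) v(x)]_0^2/3 + ∫_0^2/3 u'(x) v'(x) dx.
Thus ∫_0^2/3 u'(x) v'(x) dx = ∫_0^2/3 f(x) v(x) dx + [u'(x) v(x)]_0^2/3.
Choose V so that boundary terms are either known or forced to vanish.
u has homogeneous Neumann: u'(0) = u'(2/3) = 0. So [u' v]_0^2/3 = 0·v(2/3) − 0·v(0) = 0 for any v; take V = H^1(0, 2/3).
Weak formulation: find u (satisfying any essential BC) such that ∫_0^2/3 u'(x) v'(x) dx = ∫_0^2/3 f v dx for all v ∈ V (homogeneous Neumann, so boundary terms vanish).
Substituting f(x) = 2*x^2 - 3*x + 19/27, the right-hand side is ∫_0^2/3 (2*x^2 - 3*x + 19/27) v dx.
Compatibility check (pure Neumann): taking v ≡ 1 ∈ V gives 0 = ∫_0^2/3 f dx + (0) − (0), i.e. ∫_0^2/3 f dx must equal u'(0) − u'(2/3) = 0. Indeed ∫_0^2/3 (2*x^2 - 3*x + 19/27) dx = 0, so the data are compatible. The solution is then unique only up to an additive constant (fix it e.g. by requiring ∫_0^2/3 u dx = 0).


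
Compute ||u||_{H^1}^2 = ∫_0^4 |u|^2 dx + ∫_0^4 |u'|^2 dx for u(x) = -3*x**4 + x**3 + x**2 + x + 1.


||u||_{H^1}^2 = 50155192/105

The H^1 norm (squared) on an interval (0, L) is
  ||u||_{H^1}^2 = ∫_0^L u(x)^2 dx + ∫_0^L u'(x)^2 dx.
Compute u'(x) = -12*x**3 + 3*x**2 + 2*x + 1.
Then u(x)^2 = 9*x**8 - 6*x**7 - 5*x**6 - 4*x**5 - 3*x**4 + 4*x**3 + 3*x**2 + 2*x + 1 and u'(x)^2 = 144*x**6 - 72*x**5 - 39*x**4 - 12*x**3 + 10*x**2 + 4*x + 1.
Integrate each monomial from 0 to 4 using ∫_0^4 c·x^n dx = c·4^(n+1)/(n+1):
  ∫_0^4 u(x)^2 dx = ∫_0^4 (9*x^8 - 6*x^7 - 5*x^6 - 4*x^5 - 3*x^4 + 4*x^3 + 3*x^2 + 2*x + 1) dx. Term by term:
    ∫_0^4 9*x^8 dx = 262144;  ∫_0^4 -6*x^7 dx = -49152;  ∫_0^4 -5*x^6 dx = -81920/7;
    ∫_0^4 -4*x^5 dx = -8192/3;  ∫_0^4 -3*x^4 dx = -3072/5;  ∫_0^4 4*x^3 dx = 256;
    ∫_0^4 3*x^2 dx = 64;  ∫_0^4 2*x dx = 16;  ∫_0^4 1 dx = 4.
  Sum: 262144 − 49152 − 81920/7 − 8192/3 − 3072/5 + 256 + 64 + 16 + 4 = 20819828/105.
  ∫_0^4 u'(x)^2 dx = ∫_0^4 (144*x^6 - 72*x^5 - 39*x^4 - 12*x^3 + 10*x^2 + 4*x + 1) dx. Term by term:
    ∫_0^4 144*x^6 dx = 2359296/7;  ∫_0^4 -72*x^5 dx = -49152;  ∫_0^4 -39*x^4 dx = -39936/5;
    ∫_0^4 -12*x^3 dx = -768;  ∫_0^4 10*x^2 dx = 640/3;  ∫_0^4 4*x dx = 32;
    ∫_0^4 1 dx = 4.
  Sum: 2359296/7 − 49152 − 39936/5 − 768 + 640/3 + 32 + 4 = 29335364/105.
Adding: ||u||_{H^1}^2 = 20819828/105 + 29335364/105 = 50155192/105.


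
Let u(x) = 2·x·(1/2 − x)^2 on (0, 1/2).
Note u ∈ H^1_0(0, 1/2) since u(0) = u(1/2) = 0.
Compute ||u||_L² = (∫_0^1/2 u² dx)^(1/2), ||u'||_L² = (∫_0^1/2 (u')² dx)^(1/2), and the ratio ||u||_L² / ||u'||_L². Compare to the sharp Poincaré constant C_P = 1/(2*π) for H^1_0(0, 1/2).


||u||_L² / ||u'||_L² = sqrt(14)/28 < C_P = 1/(2*π).

u(x) = 2·x·(1/2 − x)^2, so u'(x) = (x - 1/2)*(6*x - 1).
u(x) = 2·x·(1/2 − x)^2 vanishes at x = 0 and x = 1/2, so u ∈ H^1_0(0, 1/2). Differentiate via the product rule and integrate the resulting polynomials term by term.
  ∫_0^1/2 u² dx = ∫_0^1/2 (4*x^6 - 8*x^5 + 6*x^4 - 2*x^3 + x^2/4) dx. Term by term:
    ∫_0^1/2 4*x^6 dx = 1/224;  ∫_0^1/2 -8*x^5 dx = -1/48;  ∫_0^1/2 6*x^4 dx = 3/80;
    ∫_0^1/2 -2*x^3 dx = -1/32;  ∫_0^1/2 x^2/4 dx = 1/96.
  Sum: 1/224 − 1/48 + 3/80 − 1/32 + 1/96 = 1/3360.
  ∫_0^1/2 (u')² dx = ∫_0^1/2 (36*x^4 - 48*x^3 + 22*x^2 - 4*x + 1/4) dx. Term by term:
    ∫_0^1/2 36*x^4 dx = 9/40;  ∫_0^1/2 -48*x^3 dx = -3/4;  ∫_0^1/2 22*x^2 dx = 11/12;
    ∫_0^1/2 -4*x dx = -1/2;  ∫_0^1/2 1/4 dx = 1/8.
  Sum: 9/40 − 3/4 + 11/12 − 1/2 + 1/8 = 1/60.
∫_0^1/2 u² dx = 1/3360, so ||u||_L² = sqrt(210)/840.
∫_0^1/2 (u')² dx = 1/60, so ||u'||_L² = sqrt(15)/30.
Ratio ||u||_L² / ||u'||_L² = sqrt(14)/28.
Sharp Poincaré constant on H^1_0(0, 1/2) is C_P = L/π = 1/(2*π), achieved by sin(2*π·x).
A polynomial bump cannot attain the sharp Poincaré constant (only the first sine eigenfunction does), so the ratio is strictly less than C_P, consistent with ||u||_L² ≤ C_P ||u'||_L².


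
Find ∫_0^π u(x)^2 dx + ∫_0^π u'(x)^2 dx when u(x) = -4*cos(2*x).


||u||_{H^1(0,π)}^2 = 40*π

u'(x) = 8*sin(2*x).
Expand u² and (u')² and integrate term by term on (0, π), using: for integers n ≥ 1, ∫_0^π sin²(nx) dx = ∫_0^π cos²(nx) dx = π/2; for n ≠ n', ∫_0^π sin(nx)sin(n'x) dx = ∫_0^π cos(nx)cos(n'x) dx = 0; and by product-to-sum, ∫_0^π sin(nx)cos(n'x) dx = ½∫_0^π [sin((n+n')x) + sin((n−n')x)] dx, which is 0 when n+n' is even and 2n/(n²−n'²) when n+n' is odd (it need not vanish on (0, π)).
  u² squared terms: (-4)²·∫cos(2x)² dx = 16·π/2 = 8*π.
  So ∫_0^π u² dx = 8*π.
  (u')² squared terms: (8)²·∫sin(2x)² dx = 64·π/2 = 32*π.
  So ∫_0^π (u')² dx = 32*π.
||u||_{H^1}^2 = (8*π) + (32*π) = 40*π.


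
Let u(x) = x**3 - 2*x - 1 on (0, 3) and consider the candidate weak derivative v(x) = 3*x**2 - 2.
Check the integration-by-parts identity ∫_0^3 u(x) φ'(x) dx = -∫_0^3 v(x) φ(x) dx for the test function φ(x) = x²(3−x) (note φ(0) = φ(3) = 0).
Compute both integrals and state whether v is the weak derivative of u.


LHS = -297/5, RHS = -297/5. Yes, v = u' weakly.

u(x) = x**3 - 2*x - 1, classical derivative u'(x) = 3*x**2 - 2.
φ(x) = x²(3−x), so φ'(x) = 3*x*(2 - x).
Note φ(0) = φ(3) = 0, so the boundary term u·φ vanishes.
LHS = ∫_0^3 u(x) φ'(x) dx = ∫_0^3 (-3*x^5 + 6*x^4 + 6*x^3 - 9*x^2 - 6*x) dx. Term by term:
  ∫_0^3 -3*x^5 dx = -729/2;  ∫_0^3 6*x^4 dx = 1458/5;  ∫_0^3 6*x^3 dx = 243/2;
  ∫_0^3 -9*x^2 dx = -81;  ∫_0^3 -6*x dx = -27.
Sum: -729/2 + 1458/5 + 243/2 − 81 − 27 = -297/5.
So LHS = -297/5.
∫_0^3 v(x) φ(x) dx = ∫_0^3 (-3*x^5 + 9*x^4 + 2*x^3 - 6*x^2) dx. Term by term:
  ∫_0^3 -3*x^5 dx = -729/2;  ∫_0^3 9*x^4 dx = 2187/5;  ∫_0^3 2*x^3 dx = 81/2;
  ∫_0^3 -6*x^2 dx = -54.
Sum: -729/2 + 2187/5 + 81/2 − 54 = 297/5.
So RHS = -∫_0^3 v(x) φ(x) dx = -297/5.
LHS = RHS, so the identity holds for this test φ.
Moreover u is smooth here and v(x) = u'(x) = 3*x**2 - 2 pointwise, so the identity holds for every test function. Hence v is the weak derivative of u.


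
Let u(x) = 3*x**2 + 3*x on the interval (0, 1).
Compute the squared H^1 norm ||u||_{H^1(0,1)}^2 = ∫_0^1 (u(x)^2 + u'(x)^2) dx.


||u||_{H^1}^2 = 483/10

The H^1 norm (squared) on an interval (0, L) is
  ||u||_{H^1}^2 = ∫_0^L u(x)^2 dx + ∫_0^L u'(x)^2 dx.
Compute u'(x) = 6*x + 3.
Then u(x)^2 = 9*x**4 + 18*x**3 + 9*x**2 and u'(x)^2 = 36*x**2 + 36*x + 9.
Integrate each monomial from 0 to 1 using ∫_0^1 c·x^n dx = c·1^(n+1)/(n+1):
  ∫_0^1 u(x)^2 dx = ∫_0^1 (9*x^4 + 18*x^3 + 9*x^2) dx. Term by term:
    ∫_0^1 9*x^4 dx = 9/5;  ∫_0^1 18*x^3 dx = 9/2;  ∫_0^1 9*x^2 dx = 3.
  Sum: 9/5 + 9/2 + 3 = 93/10.
  ∫_0^1 u'(x)^2 dx = ∫_0^1 (36*x^2 + 36*x + 9) dx. Term by term:
    ∫_0^1 36*x^2 dx = 12;  ∫_0^1 36*x dx = 18;  ∫_0^1 9 dx = 9.
  Sum: 12 + 18 + 9 = 39.
Adding: ||u||_{H^1}^2 = 93/10 + 39 = 483/10.


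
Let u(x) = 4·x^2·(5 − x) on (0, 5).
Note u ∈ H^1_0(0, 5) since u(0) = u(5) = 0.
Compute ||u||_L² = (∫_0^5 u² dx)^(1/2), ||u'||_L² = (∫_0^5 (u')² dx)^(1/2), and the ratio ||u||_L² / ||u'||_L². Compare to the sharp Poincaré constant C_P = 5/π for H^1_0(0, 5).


||u||_L² / ||u'||_L² = 5*sqrt(14)/14 < C_P = 5/π.

u(x) = 4·x^2·(5 − x), so u'(x) = 4*x*(10 - 3*x).
u(x) = 4·x^2·(5 − x) vanishes at x = 0 and x = 5, so u ∈ H^1_0(0, 5). Differentiate via the product rule and integrate the resulting polynomials term by term.
  ∫_0^5 u² dx = ∫_0^5 (16*x^6 - 160*x^5 + 400*x^4) dx. Term by term:
    ∫_0^5 16*x^6 dx = 1250000/7;  ∫_0^5 -160*x^5 dx = -1250000/3;  ∫_0^5 400*x^4 dx = 250000.
  Sum: 1250000/7 − 1250000/3 + 250000 = 250000/21.
  ∫_0^5 (u')² dx = ∫_0^5 (144*x^4 - 960*x^3 + 1600*x^2) dx. Term by term:
    ∫_0^5 144*x^4 dx = 90000;  ∫_0^5 -960*x^3 dx = -150000;  ∫_0^5 1600*x^2 dx = 200000/3.
  Sum: 90000 − 150000 + 200000/3 = 20000/3.
∫_0^5 u² dx = 250000/21, so ||u||_L² = 500*sqrt(21)/21.
∫_0^5 (u')² dx = 20000/3, so ||u'||_L² = 100*sqrt(6)/3.
Ratio ||u||_L² / ||u'||_L² = 5*sqrt(14)/14.
Sharp Poincaré constant on H^1_0(0, 5) is C_P = L/π = 5/π, achieved by sin(π/5·x).
A polynomial bump cannot attain the sharp Poincaré constant (only the first sine eigenfunction does), so the ratio is strictly less than C_P, consistent with ||u||_L² ≤ C_P ||u'||_L².


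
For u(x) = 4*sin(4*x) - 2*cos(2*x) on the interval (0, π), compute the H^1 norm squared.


||u||_{H^1(0,π)}^2 = 146*π

u'(x) = 4*sin(2*x) + 16*cos(4*x).
Expand u² and (u')² and integrate term by term on (0, π), using: for integers n ≥ 1, ∫_0^π sin²(nx) dx = ∫_0^π cos²(nx) dx = π/2; for n ≠ n', ∫_0^π sin(nx)sin(n'x) dx = ∫_0^π cos(nx)cos(n'x) dx = 0; and by product-to-sum, ∫_0^π sin(nx)cos(n'x) dx = ½∫_0^π [sin((n+n')x) + sin((n−n')x)] dx, which is 0 when n+n' is even and 2n/(n²−n'²) when n+n' is odd (it need not vanish on (0, π)).
  u² squared terms: (-2)²·∫cos(2x)² dx = 4·π/2 = 2*π;  (4)²·∫sin(4x)² dx = 16·π/2 = 8*π.
  u² cross terms: 2·(-2)·(4)·∫cos(2x)·sin(4x) dx = -16·(0) = 0.
  So ∫_0^π u² dx = 2*π + 8*π + 0 = 10*π.
  (u')² squared terms: (4)²·∫sin(2x)² dx = 16·π/2 = 8*π;  (16)²·∫cos(4x)² dx = 256·π/2 = 128*π.
  (u')² cross terms: 2·(4)·(16)·∫sin(2x)·cos(4x) dx = 128·(0) = 0.
  So ∫_0^π (u')² dx = 8*π + 128*π + 0 = 136*π.
||u||_{H^1}^2 = (10*π) + (136*π) = 146*π.


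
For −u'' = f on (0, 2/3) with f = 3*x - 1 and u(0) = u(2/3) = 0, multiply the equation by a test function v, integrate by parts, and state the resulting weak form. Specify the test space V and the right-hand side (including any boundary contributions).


V = H^1_0(0, 2/3) (so v(0) = v(2/3) = 0); weak form: ∫_0^2/3 u'v' dx = ∫_0^2/3 (3*x - 1) v dx for all v ∈ V.

Multiply both sides by a test function v and integrate from 0 to 2/3:
  ∫_0^2/3 −u''(x) v(x) dx = ∫_0^2/3 f(x) v(x) dx.
Integrate the LHS by parts once:
  ∫_0^2/3 −u'' v dx = −[u'(x) v(x)]_0^2/3 + ∫_0^2/3 u'(x) v'(x) dx.
Thus ∫_0^2/3 u'(x) v'(x) dx = ∫_0^2/3 f(x) v(x) dx + [u'(x) v(x)]_0^2/3.
Choose V so that boundary terms are either known or forced to vanish.
u is Dirichlet: u(0) = u(2/3) = 0. Let V = H^1_0(0, 2/3); then v(0) = v(2/3) = 0, and [u' v]_0^2/3 = 0.
Weak formulation: find u (satisfying any essential BC) such that ∫_0^2/3 u'(x) v'(x) dx = ∫_0^2/3 f v dx for all v ∈ V.
Substituting f(x) = 3*x - 1, the right-hand side is ∫_0^2/3 (3*x - 1) v dx.


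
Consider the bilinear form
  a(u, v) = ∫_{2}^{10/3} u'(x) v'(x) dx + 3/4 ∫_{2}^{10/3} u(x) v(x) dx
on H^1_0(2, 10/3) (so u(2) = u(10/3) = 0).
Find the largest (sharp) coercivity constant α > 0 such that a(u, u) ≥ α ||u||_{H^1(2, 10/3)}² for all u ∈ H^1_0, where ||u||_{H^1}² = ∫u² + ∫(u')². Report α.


α = 3*(4 + 3*π^2)/(16 + 9*π^2)

Coercivity of a(·,·) on H^1_0(2, 10/3) means a(u, u) ≥ α ||u||_{H^1}² for every u ∈ H^1_0.
The interval has length L = 4/3, and Poincaré/coercivity depend only on L. Here a(u, u) = ∫(u')² + (3/4)·∫u².
Here 0 < c = 3/4 < 1. The condition a(u,u) ≥ α||u||_{H^1}² reads (1−α)∫(u')² ≥ (α−c)∫u². Any admissible α is ≤ 1 (rapidly oscillating u have ∫u²/∫(u')² → 0), and α = 1 would force 0 ≥ (1−c)∫u², impossible since c < 1; so 1−α > 0. By the sharp Poincaré inequality on H^1_0 of an interval of length L, ∫(u')² ≥ (π/L)²∫u² with equality for the first sine mode sin(π(x−x₀)/L) (x₀ the left endpoint), so the inequality holds for all u iff (1−α)(π/L)² ≥ α − c, i.e. α ≤ ((π/L)² + c)/((π/L)² + 1) = (1 + c(L/π)²)/(1 + (L/π)²). With (π/L)² = 9*π^2/16 and c = 3/4, the largest admissible constant is α = ((π/L)² + c)/((π/L)² + 1).
Simplifying, α = 3*(4 + 3*π^2)/(16 + 9*π^2).


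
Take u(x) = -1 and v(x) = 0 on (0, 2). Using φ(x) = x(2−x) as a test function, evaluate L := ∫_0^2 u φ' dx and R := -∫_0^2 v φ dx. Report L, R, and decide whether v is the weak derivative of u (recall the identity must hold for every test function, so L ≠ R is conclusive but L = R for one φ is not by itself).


LHS = 0, RHS = 0. Yes, v = u' weakly.

u(x) = -1, classical derivative u'(x) = 0.
φ(x) = x(2−x), so φ'(x) = 2 - 2*x.
Note φ(0) = φ(2) = 0, so the boundary term u·φ vanishes.
LHS = ∫_0^2 u(x) φ'(x) dx = ∫_0^2 (2*x - 2) dx. Term by term:
  ∫_0^2 2*x dx = 4;  ∫_0^2 -2 dx = -4.
Sum: 4 − 4 = 0.
So LHS = 0.
∫_0^2 v(x) φ(x) dx = ∫_0^2 (0) dx. Term by term:
  ∫_0^2 0 dx = 0.
So RHS = -∫_0^2 v(x) φ(x) dx = 0.
LHS = RHS, so the identity holds for this test φ.
Moreover u is smooth here and v(x) = u'(x) = 0 pointwise, so the identity holds for every test function. Hence v is the weak derivative of u.


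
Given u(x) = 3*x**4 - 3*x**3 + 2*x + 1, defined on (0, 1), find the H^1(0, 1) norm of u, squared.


||u||_{H^1}^2 = 709/84

The H^1 norm (squared) on an interval (0, L) is
  ||u||_{H^1}^2 = ∫_0^L u(x)^2 dx + ∫_0^L u'(x)^2 dx.
Compute u'(x) = 12*x**3 - 9*x**2 + 2.
Then u(x)^2 = 9*x**8 - 18*x**7 + 9*x**6 + 12*x**5 - 6*x**4 - 6*x**3 + 4*x**2 + 4*x + 1 and u'(x)^2 = 144*x**6 - 216*x**5 + 81*x**4 + 48*x**3 - 36*x**2 + 4.
Integrate each monomial from 0 to 1 using ∫_0^1 c·x^n dx = c·1^(n+1)/(n+1):
  ∫_0^1 u(x)^2 dx = ∫_0^1 (9*x^8 - 18*x^7 + 9*x^6 + 12*x^5 - 6*x^4 - 6*x^3 + 4*x^2 + 4*x + 1) dx. Term by term:
    ∫_0^1 9*x^8 dx = 1;  ∫_0^1 -18*x^7 dx = -9/4;  ∫_0^1 9*x^6 dx = 9/7;
    ∫_0^1 12*x^5 dx = 2;  ∫_0^1 -6*x^4 dx = -6/5;  ∫_0^1 -6*x^3 dx = -3/2;
    ∫_0^1 4*x^2 dx = 4/3;  ∫_0^1 4*x dx = 2;  ∫_0^1 1 dx = 1.
  Sum: 1 − 9/4 + 9/7 + 2 − 6/5 − 3/2 + 4/3 + 2 + 1 = 1541/420.
  ∫_0^1 u'(x)^2 dx = ∫_0^1 (144*x^6 - 216*x^5 + 81*x^4 + 48*x^3 - 36*x^2 + 4) dx. Term by term:
    ∫_0^1 144*x^6 dx = 144/7;  ∫_0^1 -216*x^5 dx = -36;  ∫_0^1 81*x^4 dx = 81/5;
    ∫_0^1 48*x^3 dx = 12;  ∫_0^1 -36*x^2 dx = -12;  ∫_0^1 4 dx = 4.
  Sum: 144/7 − 36 + 81/5 + 12 − 12 + 4 = 167/35.
Adding: ||u||_{H^1}^2 = 1541/420 + 167/35 = 709/84.


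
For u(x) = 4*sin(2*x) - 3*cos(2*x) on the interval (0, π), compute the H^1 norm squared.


||u||_{H^1(0,π)}^2 = 125*π/2

u'(x) = 6*sin(2*x) + 8*cos(2*x).
Expand u² and (u')² and integrate term by term on (0, π), using: for integers n ≥ 1, ∫_0^π sin²(nx) dx = ∫_0^π cos²(nx) dx = π/2; for n ≠ n', ∫_0^π sin(nx)sin(n'x) dx = ∫_0^π cos(nx)cos(n'x) dx = 0; and by product-to-sum, ∫_0^π sin(nx)cos(n'x) dx = ½∫_0^π [sin((n+n')x) + sin((n−n')x)] dx, which is 0 when n+n' is even and 2n/(n²−n'²) when n+n' is odd (it need not vanish on (0, π)).
  u² squared terms: (-3)²·∫cos(2x)² dx = 9·π/2 = 9*π/2;  (4)²·∫sin(2x)² dx = 16·π/2 = 8*π.
  u² cross terms: 2·(-3)·(4)·∫cos(2x)·sin(2x) dx = -24·(0) = 0.
  So ∫_0^π u² dx = 9*π/2 + 8*π + 0 = 25*π/2.
  (u')² squared terms: (6)²·∫sin(2x)² dx = 36·π/2 = 18*π;  (8)²·∫cos(2x)² dx = 64·π/2 = 32*π.
  (u')² cross terms: 2·(6)·(8)·∫sin(2x)·cos(2x) dx = 96·(0) = 0.
  So ∫_0^π (u')² dx = 18*π + 32*π + 0 = 50*π.
||u||_{H^1}^2 = (25*π/2) + (50*π) = 125*π/2.
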